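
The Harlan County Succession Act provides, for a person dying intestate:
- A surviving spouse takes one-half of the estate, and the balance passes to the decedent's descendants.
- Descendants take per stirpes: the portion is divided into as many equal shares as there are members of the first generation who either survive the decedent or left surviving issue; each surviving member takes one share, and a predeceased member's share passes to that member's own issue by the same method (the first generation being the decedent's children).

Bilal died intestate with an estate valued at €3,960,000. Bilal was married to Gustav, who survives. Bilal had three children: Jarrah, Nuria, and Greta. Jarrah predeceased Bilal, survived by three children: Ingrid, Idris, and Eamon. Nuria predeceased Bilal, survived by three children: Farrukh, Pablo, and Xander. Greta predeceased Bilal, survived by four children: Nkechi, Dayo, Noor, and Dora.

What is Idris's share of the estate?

Idris receives €220,000.

Gustav takes one-half of €3,960,000 = €1,980,000. The remaining €1,980,000 passes to the descendants.
The descendants' portion (€1,980,000) is divided into 3 shares of €660,000: Jarrah's €660,000 share passes to Jarrah's issue; Nuria's €660,000 share passes to Nuria's issue; Greta's €660,000 share passes to Greta's issue.
Jarrah's share (€660,000) is divided into 3 shares of €220,000: Ingrid, Idris, and Eamon each take €220,000.
Nuria's share (€660,000) is divided into 3 shares of €220,000: Farrukh, Pablo, and Xander each take €220,000.
Greta's share (€660,000) is divided into 4 shares of €165,000: Nkechi, Dayo, Noor, and Dora each take €165,000.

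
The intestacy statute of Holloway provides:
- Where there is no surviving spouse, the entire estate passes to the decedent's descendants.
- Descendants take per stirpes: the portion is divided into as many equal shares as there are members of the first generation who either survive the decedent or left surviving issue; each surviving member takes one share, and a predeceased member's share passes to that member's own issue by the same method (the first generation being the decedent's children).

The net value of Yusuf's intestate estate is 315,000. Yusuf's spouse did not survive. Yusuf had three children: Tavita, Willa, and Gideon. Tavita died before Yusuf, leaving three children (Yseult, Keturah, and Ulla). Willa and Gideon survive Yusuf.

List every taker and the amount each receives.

The entire 315,000 passes to the descendants.
That amount (315,000) is divided into 3 shares of 105,000: Willa and Gideon each take 105,000; Tavita's 105,000 share passes to Tavita's issue.
Tavita's share (105,000) is divided into 3 shares of 35,000: Yseult, Keturah, and Ulla each take 35,000.

Yseult: 35,000; Keturah: 35,000; Ulla: 35,000; Willa: 105,000; Gideon: 105,000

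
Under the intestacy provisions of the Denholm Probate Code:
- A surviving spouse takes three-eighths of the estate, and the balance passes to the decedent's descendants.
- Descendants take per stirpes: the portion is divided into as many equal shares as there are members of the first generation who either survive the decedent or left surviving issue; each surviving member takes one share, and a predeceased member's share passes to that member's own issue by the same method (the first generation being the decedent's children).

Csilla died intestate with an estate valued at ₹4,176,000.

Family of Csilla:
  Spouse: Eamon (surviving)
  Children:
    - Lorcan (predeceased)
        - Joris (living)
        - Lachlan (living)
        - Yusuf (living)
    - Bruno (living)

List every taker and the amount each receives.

Eamon: ₹1,566,000; Joris: ₹435,000; Lachlan: ₹435,000; Yusuf: ₹435,000; Bruno: ₹1,305,000

Eamon takes three-eighths of ₹4,176,000 = ₹1,566,000. The remaining ₹2,610,000 passes to the descendants.
The descendants' portion (₹2,610,000) is divided into 2 shares of ₹1,305,000: Bruno takes ₹1,305,000; Lorcan's ₹1,305,000 share passes to Lorcan's issue.
Lorcan's share (₹1,305,000) is divided into 3 shares of ₹435,000: Joris, Lachlan, and Yusuf each take ₹435,000.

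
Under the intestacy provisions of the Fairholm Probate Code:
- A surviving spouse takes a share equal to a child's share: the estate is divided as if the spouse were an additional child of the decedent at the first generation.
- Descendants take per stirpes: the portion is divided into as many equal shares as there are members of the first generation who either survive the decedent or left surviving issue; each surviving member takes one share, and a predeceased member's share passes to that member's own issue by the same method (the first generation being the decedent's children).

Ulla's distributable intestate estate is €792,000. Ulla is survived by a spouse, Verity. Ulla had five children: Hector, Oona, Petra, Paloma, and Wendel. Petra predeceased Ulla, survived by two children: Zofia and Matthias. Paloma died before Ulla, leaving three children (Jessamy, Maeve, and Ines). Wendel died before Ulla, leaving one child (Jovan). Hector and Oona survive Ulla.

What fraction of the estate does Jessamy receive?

Jessamy receives 1/18 of the estate.

The spouse counts as an additional share at the children's level, so there are 6 primary shares of €132,000. Verity takes one such share (€132,000).
The children's combined portion (€660,000) is divided into 5 shares of €132,000: Hector and Oona each take €132,000; Petra's €132,000 share passes to Petra's issue; Paloma's €132,000 share passes to Paloma's issue; Wendel's €132,000 share passes to Wendel's issue.
Petra's share (€132,000) is divided into 2 shares of €66,000: Zofia and Matthias each take €66,000.
Paloma's share (€132,000) is divided into 3 shares of €44,000: Jessamy, Maeve, and Ines each take €44,000.
Wendel's share (€132,000) passes entirely to Jovan.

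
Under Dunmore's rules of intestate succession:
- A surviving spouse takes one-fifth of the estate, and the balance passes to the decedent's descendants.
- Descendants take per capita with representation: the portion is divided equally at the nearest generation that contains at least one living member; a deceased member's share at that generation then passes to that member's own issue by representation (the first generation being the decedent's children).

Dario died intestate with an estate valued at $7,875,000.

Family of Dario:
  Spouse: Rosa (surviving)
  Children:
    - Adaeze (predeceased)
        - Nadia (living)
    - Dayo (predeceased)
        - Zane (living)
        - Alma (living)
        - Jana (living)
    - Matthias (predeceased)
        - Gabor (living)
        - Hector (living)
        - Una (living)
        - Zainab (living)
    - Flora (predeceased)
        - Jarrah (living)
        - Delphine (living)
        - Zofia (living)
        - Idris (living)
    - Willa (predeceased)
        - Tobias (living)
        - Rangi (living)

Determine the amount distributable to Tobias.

Tobias receives $450,000.

Rosa takes one-fifth of $7,875,000 = $1,575,000. The remaining $6,300,000 passes to the descendants.
No child survives, so the initial division is made at the grandchildren's generation.
The descendants' portion ($6,300,000) is divided into 14 shares of $450,000: Nadia, Zane, Alma, Jana, Gabor, Hector, Una, Zainab, Jarrah, Delphine, Zofia, Idris, Tobias, and Rangi each take $450,000.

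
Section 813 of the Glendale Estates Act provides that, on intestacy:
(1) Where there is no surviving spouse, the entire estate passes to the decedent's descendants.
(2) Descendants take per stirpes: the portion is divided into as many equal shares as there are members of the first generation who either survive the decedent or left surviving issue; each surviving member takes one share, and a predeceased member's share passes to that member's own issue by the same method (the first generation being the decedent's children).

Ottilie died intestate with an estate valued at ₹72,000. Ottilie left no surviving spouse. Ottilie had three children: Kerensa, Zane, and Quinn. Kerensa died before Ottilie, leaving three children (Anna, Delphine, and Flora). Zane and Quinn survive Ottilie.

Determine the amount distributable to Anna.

The entire ₹72,000 passes to the descendants.
That amount (₹72,000) is divided into 3 shares of ₹24,000: Zane and Quinn each take ₹24,000; Kerensa's ₹24,000 share passes to Kerensa's issue.
Kerensa's share (₹24,000) is divided into 3 shares of ₹8,000: Anna, Delphine, and Flora each take ₹8,000.

Anna receives ₹8,000.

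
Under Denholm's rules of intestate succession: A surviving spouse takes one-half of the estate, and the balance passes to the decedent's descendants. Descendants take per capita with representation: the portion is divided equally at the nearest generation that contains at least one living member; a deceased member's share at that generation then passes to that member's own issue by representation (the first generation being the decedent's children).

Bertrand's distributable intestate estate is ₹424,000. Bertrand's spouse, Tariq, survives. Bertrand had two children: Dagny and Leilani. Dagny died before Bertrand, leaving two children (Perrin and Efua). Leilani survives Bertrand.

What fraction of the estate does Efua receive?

Efua receives 1/8 of the estate.

Tariq takes one-half of ₹424,000 = ₹212,000. The remaining ₹212,000 passes to the descendants.
The descendants' portion (₹212,000) is divided into 2 shares of ₹106,000: Leilani takes ₹106,000; Dagny's ₹106,000 share passes to Dagny's issue.
Dagny's share (₹106,000) is divided into 2 shares of ₹53,000: Perrin and Efua each take ₹53,000.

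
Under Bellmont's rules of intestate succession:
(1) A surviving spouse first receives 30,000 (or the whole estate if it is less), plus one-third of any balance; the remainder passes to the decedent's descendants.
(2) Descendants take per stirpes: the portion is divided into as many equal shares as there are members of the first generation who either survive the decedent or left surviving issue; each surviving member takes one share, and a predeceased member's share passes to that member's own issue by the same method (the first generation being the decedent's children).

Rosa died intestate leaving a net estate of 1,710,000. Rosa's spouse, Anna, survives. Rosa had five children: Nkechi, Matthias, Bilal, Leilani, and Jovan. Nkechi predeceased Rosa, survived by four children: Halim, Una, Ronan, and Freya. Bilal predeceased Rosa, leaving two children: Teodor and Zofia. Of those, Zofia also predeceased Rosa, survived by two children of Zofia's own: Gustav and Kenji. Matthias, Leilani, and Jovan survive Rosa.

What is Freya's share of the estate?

Freya receives 56,000.

Anna first takes 30,000, leaving a balance of 1,680,000. Anna then takes one-third of the balance (560,000), for a total of 590,000. The remaining 1,120,000 passes to the descendants.
The descendants' portion (1,120,000) is divided into 5 shares of 224,000: Matthias, Leilani, and Jovan each take 224,000; Nkechi's 224,000 share passes to Nkechi's issue; Bilal's 224,000 share passes to Bilal's issue.
Nkechi's share (224,000) is divided into 4 shares of 56,000: Halim, Una, Ronan, and Freya each take 56,000.
Bilal's share (224,000) is divided into 2 shares of 112,000: Teodor takes 112,000; Zofia's 112,000 share passes to Zofia's issue.
Zofia's share (112,000) is divided into 2 shares of 56,000: Gustav and Kenji each take 56,000.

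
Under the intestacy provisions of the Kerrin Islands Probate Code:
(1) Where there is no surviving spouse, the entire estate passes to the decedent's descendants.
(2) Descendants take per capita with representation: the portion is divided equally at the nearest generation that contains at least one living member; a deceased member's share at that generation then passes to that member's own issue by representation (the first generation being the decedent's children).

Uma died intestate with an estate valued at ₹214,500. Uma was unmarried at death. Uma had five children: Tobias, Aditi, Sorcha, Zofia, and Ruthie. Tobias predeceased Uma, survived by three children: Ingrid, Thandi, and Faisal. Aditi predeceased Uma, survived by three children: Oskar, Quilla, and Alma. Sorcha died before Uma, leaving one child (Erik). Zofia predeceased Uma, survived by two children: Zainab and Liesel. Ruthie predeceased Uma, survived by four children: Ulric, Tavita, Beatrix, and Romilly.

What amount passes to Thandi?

Thandi receives ₹16,500.

The entire ₹214,500 passes to the descendants.
No child survives, so the initial division is made at the grandchildren's generation.
That amount (₹214,500) is divided into 13 shares of ₹16,500: Ingrid, Thandi, Faisal, Oskar, Quilla, Alma, Erik, Zainab, Liesel, Ulric, Tavita, Beatrix, and Romilly each take ₹16,500.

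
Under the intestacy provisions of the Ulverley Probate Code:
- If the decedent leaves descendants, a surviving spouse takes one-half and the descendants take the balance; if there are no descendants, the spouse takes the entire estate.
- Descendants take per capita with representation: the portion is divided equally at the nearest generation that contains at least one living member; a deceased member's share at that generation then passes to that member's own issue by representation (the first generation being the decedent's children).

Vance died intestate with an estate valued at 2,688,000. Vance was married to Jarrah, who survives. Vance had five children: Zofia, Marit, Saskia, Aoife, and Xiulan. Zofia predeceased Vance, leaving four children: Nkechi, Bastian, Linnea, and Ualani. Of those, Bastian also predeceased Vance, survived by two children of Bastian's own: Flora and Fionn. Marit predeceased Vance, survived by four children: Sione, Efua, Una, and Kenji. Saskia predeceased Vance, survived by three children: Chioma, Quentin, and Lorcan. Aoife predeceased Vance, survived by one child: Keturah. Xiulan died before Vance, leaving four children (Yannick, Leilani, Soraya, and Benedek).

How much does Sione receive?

Sione receives 84,000.

Jarrah takes one-half of 2,688,000 = 1,344,000. The remaining 1,344,000 passes to the descendants.
No child survives, so the initial division is made at the grandchildren's generation.
The descendants' portion (1,344,000) is divided into 16 shares of 84,000: Nkechi, Linnea, Ualani, Sione, Efua, Una, Kenji, Chioma, Quentin, Lorcan, Keturah, Yannick, Leilani, Soraya, and Benedek each take 84,000; Bastian's 84,000 share passes to Bastian's issue.
Bastian's share (84,000) is divided into 2 shares of 42,000: Flora and Fionn each take 42,000.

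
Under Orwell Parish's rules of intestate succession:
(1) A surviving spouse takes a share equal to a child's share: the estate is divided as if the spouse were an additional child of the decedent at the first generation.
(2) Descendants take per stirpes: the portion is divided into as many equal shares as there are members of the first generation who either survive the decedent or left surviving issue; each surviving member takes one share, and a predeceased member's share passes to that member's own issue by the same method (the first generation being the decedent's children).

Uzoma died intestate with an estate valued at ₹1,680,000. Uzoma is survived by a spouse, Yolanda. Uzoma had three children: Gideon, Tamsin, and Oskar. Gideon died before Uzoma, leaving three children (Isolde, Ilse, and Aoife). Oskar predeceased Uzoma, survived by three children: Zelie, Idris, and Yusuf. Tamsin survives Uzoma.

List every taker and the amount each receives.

Yolanda: ₹420,000; Isolde: ₹140,000; Ilse: ₹140,000; Aoife: ₹140,000; Tamsin: ₹420,000; Zelie: ₹140,000; Idris: ₹140,000; Yusuf: ₹140,000

The spouse counts as an additional share at the children's level, so there are 4 primary shares of ₹420,000. Yolanda takes one such share (₹420,000).
The children's combined portion (₹1,260,000) is divided into 3 shares of ₹420,000: Tamsin takes ₹420,000; Gideon's ₹420,000 share passes to Gideon's issue; Oskar's ₹420,000 share passes to Oskar's issue.
Gideon's share (₹420,000) is divided into 3 shares of ₹140,000: Isolde, Ilse, and Aoife each take ₹140,000.
Oskar's share (₹420,000) is divided into 3 shares of ₹140,000: Zelie, Idris, and Yusuf each take ₹140,000.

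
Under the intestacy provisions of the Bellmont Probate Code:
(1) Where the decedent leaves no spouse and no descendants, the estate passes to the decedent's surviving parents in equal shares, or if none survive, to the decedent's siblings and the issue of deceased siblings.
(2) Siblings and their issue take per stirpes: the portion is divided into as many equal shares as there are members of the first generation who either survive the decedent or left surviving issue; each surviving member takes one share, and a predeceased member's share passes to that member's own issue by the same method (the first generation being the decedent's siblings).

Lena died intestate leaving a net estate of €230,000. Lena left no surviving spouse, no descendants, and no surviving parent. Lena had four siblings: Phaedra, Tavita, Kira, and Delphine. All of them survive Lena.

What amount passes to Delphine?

The entire €230,000 passes to the siblings and their issue.
That amount (€230,000) is divided into 4 shares of €57,500: Phaedra, Tavita, Kira, and Delphine each take €57,500.

Delphine receives €57,500.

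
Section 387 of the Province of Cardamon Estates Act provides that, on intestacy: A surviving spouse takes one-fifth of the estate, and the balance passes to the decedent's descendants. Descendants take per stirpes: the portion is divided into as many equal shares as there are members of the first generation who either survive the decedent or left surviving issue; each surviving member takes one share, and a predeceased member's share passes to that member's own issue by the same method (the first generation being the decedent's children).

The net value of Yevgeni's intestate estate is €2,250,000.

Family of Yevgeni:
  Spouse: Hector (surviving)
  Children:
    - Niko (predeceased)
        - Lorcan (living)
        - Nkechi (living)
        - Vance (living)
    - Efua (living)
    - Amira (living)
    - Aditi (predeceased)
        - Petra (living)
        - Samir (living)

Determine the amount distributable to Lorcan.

Hector takes one-fifth of €2,250,000 = €450,000. The remaining €1,800,000 passes to the descendants.
The descendants' portion (€1,800,000) is divided into 4 shares of €450,000: Efua and Amira each take €450,000; Niko's €450,000 share passes to Niko's issue; Aditi's €450,000 share passes to Aditi's issue.
Niko's share (€450,000) is divided into 3 shares of €150,000: Lorcan, Nkechi, and Vance each take €150,000.
Aditi's share (€450,000) is divided into 2 shares of €225,000: Petra and Samir each take €225,000.

Lorcan receives €150,000.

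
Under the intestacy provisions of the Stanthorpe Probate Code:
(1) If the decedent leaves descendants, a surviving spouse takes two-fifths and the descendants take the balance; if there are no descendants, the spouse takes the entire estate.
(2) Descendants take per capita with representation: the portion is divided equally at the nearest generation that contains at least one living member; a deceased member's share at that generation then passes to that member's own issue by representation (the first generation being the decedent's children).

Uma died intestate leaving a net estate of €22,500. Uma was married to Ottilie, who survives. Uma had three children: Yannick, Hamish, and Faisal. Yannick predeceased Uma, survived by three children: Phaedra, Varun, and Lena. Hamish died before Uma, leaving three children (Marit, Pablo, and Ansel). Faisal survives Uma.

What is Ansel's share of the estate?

Ottilie takes two-fifths of €22,500 = €9,000. The remaining €13,500 passes to the descendants.
The descendants' portion (€13,500) is divided into 3 shares of €4,500: Faisal takes €4,500; Yannick's €4,500 share passes to Yannick's issue; Hamish's €4,500 share passes to Hamish's issue.
Yannick's share (€4,500) is divided into 3 shares of €1,500: Phaedra, Varun, and Lena each take €1,500.
Hamish's share (€4,500) is divided into 3 shares of €1,500: Marit, Pablo, and Ansel each take €1,500.

Ansel receives €1,500.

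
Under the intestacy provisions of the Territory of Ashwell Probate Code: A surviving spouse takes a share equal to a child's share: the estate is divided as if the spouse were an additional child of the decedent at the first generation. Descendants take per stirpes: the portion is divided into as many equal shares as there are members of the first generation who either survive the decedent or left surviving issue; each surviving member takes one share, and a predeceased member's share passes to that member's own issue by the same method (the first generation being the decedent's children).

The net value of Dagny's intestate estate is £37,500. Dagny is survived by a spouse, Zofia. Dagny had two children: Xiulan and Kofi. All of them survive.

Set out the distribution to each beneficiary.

The spouse counts as an additional share at the children's level, so there are 3 primary shares of £12,500. Zofia takes one such share (£12,500).
The children's combined portion (£25,000) is divided into 2 shares of £12,500: Xiulan and Kofi each take £12,500.

Zofia: £12,500; Xiulan: £12,500; Kofi: £12,500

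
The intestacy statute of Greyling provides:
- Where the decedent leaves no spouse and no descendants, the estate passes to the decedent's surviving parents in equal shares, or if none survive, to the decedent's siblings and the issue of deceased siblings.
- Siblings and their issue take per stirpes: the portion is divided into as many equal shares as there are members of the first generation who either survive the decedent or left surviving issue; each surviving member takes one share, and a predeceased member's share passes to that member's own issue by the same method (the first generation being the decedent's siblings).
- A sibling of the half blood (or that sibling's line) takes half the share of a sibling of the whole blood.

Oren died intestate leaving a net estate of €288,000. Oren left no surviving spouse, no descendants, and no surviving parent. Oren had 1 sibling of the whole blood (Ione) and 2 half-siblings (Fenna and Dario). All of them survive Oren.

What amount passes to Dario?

Dario receives €72,000.

The entire €288,000 passes to the siblings and their issue.
Counting each half-blood sibling's line as half a unit, there are 2 units in €288,000, so one unit is €144,000. Whole-blood lines (Ione) take €144,000 each; half-blood lines (Fenna and Dario) take €72,000 each.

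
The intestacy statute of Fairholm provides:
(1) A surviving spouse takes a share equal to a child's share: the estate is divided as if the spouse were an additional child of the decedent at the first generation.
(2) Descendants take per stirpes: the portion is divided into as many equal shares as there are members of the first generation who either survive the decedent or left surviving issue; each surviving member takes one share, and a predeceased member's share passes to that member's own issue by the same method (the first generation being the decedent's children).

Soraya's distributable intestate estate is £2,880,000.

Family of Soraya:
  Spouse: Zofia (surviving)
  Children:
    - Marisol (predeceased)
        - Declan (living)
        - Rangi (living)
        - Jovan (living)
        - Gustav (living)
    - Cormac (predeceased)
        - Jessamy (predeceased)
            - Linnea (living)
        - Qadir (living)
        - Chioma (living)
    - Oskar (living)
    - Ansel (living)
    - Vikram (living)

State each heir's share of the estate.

The spouse counts as an additional share at the children's level, so there are 6 primary shares of £480,000. Zofia takes one such share (£480,000).
The children's combined portion (£2,400,000) is divided into 5 shares of £480,000: Oskar, Ansel, and Vikram each take £480,000; Marisol's £480,000 share passes to Marisol's issue; Cormac's £480,000 share passes to Cormac's issue.
Marisol's share (£480,000) is divided into 4 shares of £120,000: Declan, Rangi, Jovan, and Gustav each take £120,000.
Cormac's share (£480,000) is divided into 3 shares of £160,000: Qadir and Chioma each take £160,000; Jessamy's £160,000 share passes to Jessamy's issue.
Jessamy's share (£160,000) passes entirely to Linnea.

Zofia: £480,000; Declan: £120,000; Rangi: £120,000; Jovan: £120,000; Gustav: £120,000; Linnea: £160,000; Qadir: £160,000; Chioma: £160,000; Oskar: £480,000; Ansel: £480,000; Vikram: £480,000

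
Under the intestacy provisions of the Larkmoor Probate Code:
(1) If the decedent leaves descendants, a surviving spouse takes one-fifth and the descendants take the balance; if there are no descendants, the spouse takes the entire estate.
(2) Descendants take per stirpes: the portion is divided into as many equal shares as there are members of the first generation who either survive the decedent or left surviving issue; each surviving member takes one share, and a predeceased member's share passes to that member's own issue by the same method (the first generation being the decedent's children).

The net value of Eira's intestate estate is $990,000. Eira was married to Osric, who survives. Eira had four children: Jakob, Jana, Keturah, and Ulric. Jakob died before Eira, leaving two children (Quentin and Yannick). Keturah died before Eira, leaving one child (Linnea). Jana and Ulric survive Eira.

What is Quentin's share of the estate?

Osric takes one-fifth of $990,000 = $198,000. The remaining $792,000 passes to the descendants.
The descendants' portion ($792,000) is divided into 4 shares of $198,000: Jana and Ulric each take $198,000; Jakob's $198,000 share passes to Jakob's issue; Keturah's $198,000 share passes to Keturah's issue.
Jakob's share ($198,000) is divided into 2 shares of $99,000: Quentin and Yannick each take $99,000.
Keturah's share ($198,000) passes entirely to Linnea.

Quentin receives $99,000.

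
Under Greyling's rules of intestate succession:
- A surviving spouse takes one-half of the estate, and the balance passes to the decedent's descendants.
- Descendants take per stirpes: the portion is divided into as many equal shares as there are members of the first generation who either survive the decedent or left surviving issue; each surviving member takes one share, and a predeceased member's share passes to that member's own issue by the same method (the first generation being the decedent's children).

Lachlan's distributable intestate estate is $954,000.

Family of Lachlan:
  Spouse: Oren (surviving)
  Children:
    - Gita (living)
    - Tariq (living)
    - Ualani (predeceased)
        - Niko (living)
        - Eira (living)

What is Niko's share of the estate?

Niko receives $79,500.

Oren takes one-half of $954,000 = $477,000. The remaining $477,000 passes to the descendants.
The descendants' portion ($477,000) is divided into 3 shares of $159,000: Gita and Tariq each take $159,000; Ualani's $159,000 share passes to Ualani's issue.
Ualani's share ($159,000) is divided into 2 shares of $79,500: Niko and Eira each take $79,500.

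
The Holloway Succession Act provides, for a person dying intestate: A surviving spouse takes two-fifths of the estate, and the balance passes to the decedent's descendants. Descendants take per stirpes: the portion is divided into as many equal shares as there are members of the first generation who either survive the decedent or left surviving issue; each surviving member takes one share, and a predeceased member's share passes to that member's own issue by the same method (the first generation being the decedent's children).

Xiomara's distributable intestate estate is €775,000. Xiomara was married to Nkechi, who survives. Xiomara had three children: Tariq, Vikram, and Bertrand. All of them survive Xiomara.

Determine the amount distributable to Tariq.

Tariq receives €155,000.

Nkechi takes two-fifths of €775,000 = €310,000. The remaining €465,000 passes to the descendants.
The descendants' portion (€465,000) is divided into 3 shares of €155,000: Tariq, Vikram, and Bertrand each take €155,000.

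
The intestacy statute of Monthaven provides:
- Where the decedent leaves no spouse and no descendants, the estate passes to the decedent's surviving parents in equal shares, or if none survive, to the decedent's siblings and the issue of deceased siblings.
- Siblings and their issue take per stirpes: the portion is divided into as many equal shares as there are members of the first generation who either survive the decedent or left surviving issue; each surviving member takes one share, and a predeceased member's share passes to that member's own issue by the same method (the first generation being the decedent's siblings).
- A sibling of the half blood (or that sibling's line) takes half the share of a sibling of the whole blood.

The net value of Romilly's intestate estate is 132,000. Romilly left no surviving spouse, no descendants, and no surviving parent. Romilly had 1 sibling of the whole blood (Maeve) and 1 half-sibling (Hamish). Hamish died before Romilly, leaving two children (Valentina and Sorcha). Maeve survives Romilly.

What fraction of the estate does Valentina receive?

Valentina receives 1/6 of the estate.

The entire 132,000 passes to the siblings and their issue.
Counting each half-blood sibling's line as half a unit, there are 3/2 units in 132,000, so one unit is 88,000. Whole-blood lines (Maeve) take 88,000 each; half-blood lines (Hamish) take 44,000 each.
Hamish's share (44,000) is divided into 2 shares of 22,000: Valentina and Sorcha each take 22,000.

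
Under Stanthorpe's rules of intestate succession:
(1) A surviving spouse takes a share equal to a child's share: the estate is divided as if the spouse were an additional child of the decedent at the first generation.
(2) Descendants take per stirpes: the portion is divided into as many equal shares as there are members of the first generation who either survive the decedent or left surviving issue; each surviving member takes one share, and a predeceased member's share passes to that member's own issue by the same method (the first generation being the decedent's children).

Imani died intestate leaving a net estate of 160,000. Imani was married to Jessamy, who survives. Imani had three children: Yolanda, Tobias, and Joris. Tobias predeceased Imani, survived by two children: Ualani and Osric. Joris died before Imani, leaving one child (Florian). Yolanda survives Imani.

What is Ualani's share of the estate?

Ualani receives 20,000.

The spouse counts as an additional share at the children's level, so there are 4 primary shares of 40,000. Jessamy takes one such share (40,000).
The children's combined portion (120,000) is divided into 3 shares of 40,000: Yolanda takes 40,000; Tobias's 40,000 share passes to Tobias's issue; Joris's 40,000 share passes to Joris's issue.
Tobias's share (40,000) is divided into 2 shares of 20,000: Ualani and Osric each take 20,000.
Joris's share (40,000) passes entirely to Florian.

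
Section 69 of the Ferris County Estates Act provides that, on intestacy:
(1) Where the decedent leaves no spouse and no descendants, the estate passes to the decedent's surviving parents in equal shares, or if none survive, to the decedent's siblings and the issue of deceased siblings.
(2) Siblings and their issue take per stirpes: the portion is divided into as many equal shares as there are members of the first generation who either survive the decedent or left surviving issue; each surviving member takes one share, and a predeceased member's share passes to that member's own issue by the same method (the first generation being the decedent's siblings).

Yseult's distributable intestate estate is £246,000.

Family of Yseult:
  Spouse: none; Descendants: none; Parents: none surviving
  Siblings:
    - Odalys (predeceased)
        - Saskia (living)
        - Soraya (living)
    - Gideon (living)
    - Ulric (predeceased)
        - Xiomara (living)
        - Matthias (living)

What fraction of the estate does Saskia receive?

The entire £246,000 passes to the siblings and their issue.
That amount (£246,000) is divided into 3 shares of £82,000: Gideon takes £82,000; Odalys's £82,000 share passes to Odalys's issue; Ulric's £82,000 share passes to Ulric's issue.
Odalys's share (£82,000) is divided into 2 shares of £41,000: Saskia and Soraya each take £41,000.
Ulric's share (£82,000) is divided into 2 shares of £41,000: Xiomara and Matthias each take £41,000.

Saskia receives 1/6 of the estate.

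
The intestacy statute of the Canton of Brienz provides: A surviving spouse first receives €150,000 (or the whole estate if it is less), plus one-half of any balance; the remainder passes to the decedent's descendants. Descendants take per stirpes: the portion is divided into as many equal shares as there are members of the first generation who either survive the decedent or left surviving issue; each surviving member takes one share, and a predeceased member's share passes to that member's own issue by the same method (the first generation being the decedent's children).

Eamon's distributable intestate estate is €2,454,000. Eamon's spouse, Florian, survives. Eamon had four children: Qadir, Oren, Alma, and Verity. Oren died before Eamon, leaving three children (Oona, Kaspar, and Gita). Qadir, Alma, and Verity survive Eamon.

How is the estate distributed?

Florian: €1,302,000; Qadir: €288,000; Oona: €96,000; Kaspar: €96,000; Gita: €96,000; Alma: €288,000; Verity: €288,000

Florian first takes €150,000, leaving a balance of €2,304,000. Florian then takes one-half of the balance (€1,152,000), for a total of €1,302,000. The remaining €1,152,000 passes to the descendants.
The descendants' portion (€1,152,000) is divided into 4 shares of €288,000: Qadir, Alma, and Verity each take €288,000; Oren's €288,000 share passes to Oren's issue.
Oren's share (€288,000) is divided into 3 shares of €96,000: Oona, Kaspar, and Gita each take €96,000.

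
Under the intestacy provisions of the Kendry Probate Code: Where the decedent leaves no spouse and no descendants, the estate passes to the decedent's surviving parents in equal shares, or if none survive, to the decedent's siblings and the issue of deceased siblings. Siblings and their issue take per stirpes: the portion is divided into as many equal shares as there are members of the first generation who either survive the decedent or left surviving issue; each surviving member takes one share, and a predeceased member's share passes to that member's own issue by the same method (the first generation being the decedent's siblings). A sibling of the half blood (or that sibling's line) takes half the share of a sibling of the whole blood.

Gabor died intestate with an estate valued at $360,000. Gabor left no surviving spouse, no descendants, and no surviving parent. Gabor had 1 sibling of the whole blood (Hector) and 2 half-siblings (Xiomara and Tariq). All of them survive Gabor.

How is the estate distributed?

Xiomara: $90,000; Hector: $180,000; Tariq: $90,000

The entire $360,000 passes to the siblings and their issue.
Counting each half-blood sibling's line as half a unit, there are 2 units in $360,000, so one unit is $180,000. Whole-blood lines (Hector) take $180,000 each; half-blood lines (Xiomara and Tariq) take $90,000 each.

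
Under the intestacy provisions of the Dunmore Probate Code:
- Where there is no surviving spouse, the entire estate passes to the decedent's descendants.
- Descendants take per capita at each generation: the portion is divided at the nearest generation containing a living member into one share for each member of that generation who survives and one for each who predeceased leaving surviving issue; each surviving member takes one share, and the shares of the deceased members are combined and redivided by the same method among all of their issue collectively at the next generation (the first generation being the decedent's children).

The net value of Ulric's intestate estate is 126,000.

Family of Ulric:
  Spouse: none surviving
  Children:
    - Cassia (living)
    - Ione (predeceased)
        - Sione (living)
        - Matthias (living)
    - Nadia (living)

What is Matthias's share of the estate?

Matthias receives 21,000.

The entire 126,000 passes to the descendants.
That amount (126,000) is divided at the children's generation into 3 shares of 42,000. Cassia and Nadia each take 42,000. The remaining share for the deceased Ione (42,000) is carried to the next generation.
That pool (42,000) is divided at the grandchildren's generation equally among Sione and Matthias: 21,000 each.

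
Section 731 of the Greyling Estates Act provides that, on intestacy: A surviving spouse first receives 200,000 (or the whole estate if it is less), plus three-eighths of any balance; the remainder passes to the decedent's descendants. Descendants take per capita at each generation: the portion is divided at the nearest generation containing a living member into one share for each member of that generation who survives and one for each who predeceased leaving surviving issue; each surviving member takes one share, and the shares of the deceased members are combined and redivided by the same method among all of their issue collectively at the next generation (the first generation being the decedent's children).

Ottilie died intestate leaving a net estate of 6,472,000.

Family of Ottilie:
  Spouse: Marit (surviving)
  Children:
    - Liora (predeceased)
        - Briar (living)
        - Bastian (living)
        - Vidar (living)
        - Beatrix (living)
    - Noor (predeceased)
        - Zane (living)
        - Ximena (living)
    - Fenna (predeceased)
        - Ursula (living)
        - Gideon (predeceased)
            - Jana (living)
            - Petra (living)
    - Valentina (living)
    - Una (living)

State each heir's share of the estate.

Marit first takes 200,000, leaving a balance of 6,272,000. Marit then takes three-eighths of the balance (2,352,000), for a total of 2,552,000. The remaining 3,920,000 passes to the descendants.
The descendants' portion (3,920,000) is divided at the children's generation into 5 shares of 784,000. Valentina and Una each take 784,000. The 3 shares of the deceased (Liora, Noor, and Fenna) are combined into a pool of 2,352,000.
That pool (2,352,000) is divided at the grandchildren's generation into 8 shares of 294,000. Briar, Bastian, Vidar, Beatrix, Zane, Ximena, and Ursula each take 294,000. The remaining share for the deceased Gideon (294,000) is carried to the next generation.
That pool (294,000) is divided at the great-grandchildren's generation equally among Jana and Petra: 147,000 each.

Marit: 2,552,000; Briar: 294,000; Bastian: 294,000; Vidar: 294,000; Beatrix: 294,000; Zane: 294,000; Ximena: 294,000; Ursula: 294,000; Jana: 147,000; Petra: 147,000; Valentina: 784,000; Una: 784,000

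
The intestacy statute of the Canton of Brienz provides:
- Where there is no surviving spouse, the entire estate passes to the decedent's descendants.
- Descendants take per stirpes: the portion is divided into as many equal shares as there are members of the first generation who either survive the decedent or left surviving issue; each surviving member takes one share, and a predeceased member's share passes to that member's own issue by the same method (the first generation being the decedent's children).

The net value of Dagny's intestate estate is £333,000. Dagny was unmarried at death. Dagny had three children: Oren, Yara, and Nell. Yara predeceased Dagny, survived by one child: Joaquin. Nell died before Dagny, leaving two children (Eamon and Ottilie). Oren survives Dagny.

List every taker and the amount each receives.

Oren: £111,000; Joaquin: £111,000; Eamon: £55,500; Ottilie: £55,500

The entire £333,000 passes to the descendants.
That amount (£333,000) is divided into 3 shares of £111,000: Oren takes £111,000; Yara's £111,000 share passes to Yara's issue; Nell's £111,000 share passes to Nell's issue.
Yara's share (£111,000) passes entirely to Joaquin.
Nell's share (£111,000) is divided into 2 shares of £55,500: Eamon and Ottilie each take £55,500.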